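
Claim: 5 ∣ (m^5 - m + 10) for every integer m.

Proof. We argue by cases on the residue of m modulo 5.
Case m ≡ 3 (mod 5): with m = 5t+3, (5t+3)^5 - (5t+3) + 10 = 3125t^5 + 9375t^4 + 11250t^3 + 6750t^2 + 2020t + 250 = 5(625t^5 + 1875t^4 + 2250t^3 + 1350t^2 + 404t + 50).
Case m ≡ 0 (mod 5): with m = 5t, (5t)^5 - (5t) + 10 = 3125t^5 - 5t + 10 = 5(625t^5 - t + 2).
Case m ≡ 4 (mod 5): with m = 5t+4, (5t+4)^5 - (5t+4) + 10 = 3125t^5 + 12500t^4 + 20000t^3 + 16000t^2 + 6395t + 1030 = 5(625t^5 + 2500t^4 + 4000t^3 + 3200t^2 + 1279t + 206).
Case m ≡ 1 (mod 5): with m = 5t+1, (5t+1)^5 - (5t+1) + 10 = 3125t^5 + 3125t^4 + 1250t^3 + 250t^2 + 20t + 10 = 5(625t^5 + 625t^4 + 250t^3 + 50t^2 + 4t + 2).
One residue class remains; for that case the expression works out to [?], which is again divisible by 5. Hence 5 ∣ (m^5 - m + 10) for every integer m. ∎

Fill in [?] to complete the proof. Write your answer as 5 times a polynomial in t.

5(625t^5 + 1250t^4 + 1000t^3 + 400t^2 + 79t + 8)

The residues treated are {3, 0, 4, 1}, so the missing case is m ≡ 2 (mod 5); write m = 5t+2.
Then (5t+2)^5 - (5t+2) + 10 = 3125t^5 + 6250t^4 + 5000t^3 + 2000t^2 + 395t + 40 = 5(625t^5 + 1250t^4 + 1000t^3 + 400t^2 + 79t + 8).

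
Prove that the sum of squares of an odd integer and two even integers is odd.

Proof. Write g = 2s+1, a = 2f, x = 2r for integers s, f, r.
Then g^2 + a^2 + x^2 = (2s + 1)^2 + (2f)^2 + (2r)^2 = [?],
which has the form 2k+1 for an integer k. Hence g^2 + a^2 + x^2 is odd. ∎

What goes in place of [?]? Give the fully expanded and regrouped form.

Expanding: (2s + 1)^2 + (2f)^2 + (2r)^2 = 4f^2 + 4r^2 + 4s^2 + 4s + 1.
Every term except the constant is even, so this is 2(2f^2 + 2r^2 + 2s^2 + 2s) + 1,
and 2f^2 + 2r^2 + 2s^2 + 2s ∈ ℤ gives the required form.

2(2f^2 + 2r^2 + 2s^2 + 2s) + 1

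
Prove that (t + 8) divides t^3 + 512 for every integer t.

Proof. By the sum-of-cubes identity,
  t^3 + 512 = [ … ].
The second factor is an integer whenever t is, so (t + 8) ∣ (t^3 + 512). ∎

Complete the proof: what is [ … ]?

(t + 8)(t^2 - 8t + 64)

Polynomial division of t^3 + 512 by t + 8 leaves remainder 0 and quotient t^2 - 8t + 64.
Hence t^3 + 512 = (t + 8)(t^2 - 8t + 64).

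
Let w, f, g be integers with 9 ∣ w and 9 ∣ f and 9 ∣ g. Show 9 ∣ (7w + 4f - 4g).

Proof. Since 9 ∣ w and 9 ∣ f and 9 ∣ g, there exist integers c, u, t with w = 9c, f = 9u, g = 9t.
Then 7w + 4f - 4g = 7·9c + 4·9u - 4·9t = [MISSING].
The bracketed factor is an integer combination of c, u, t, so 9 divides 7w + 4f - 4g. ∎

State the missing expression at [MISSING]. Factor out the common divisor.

Pull the common 9 out of every term: 7·9c + 4·9u - 4·9t = 9(7c - 4t + 4u).
7c - 4t + 4u is an integer, which exhibits the divisibility.

9(7c - 4t + 4u)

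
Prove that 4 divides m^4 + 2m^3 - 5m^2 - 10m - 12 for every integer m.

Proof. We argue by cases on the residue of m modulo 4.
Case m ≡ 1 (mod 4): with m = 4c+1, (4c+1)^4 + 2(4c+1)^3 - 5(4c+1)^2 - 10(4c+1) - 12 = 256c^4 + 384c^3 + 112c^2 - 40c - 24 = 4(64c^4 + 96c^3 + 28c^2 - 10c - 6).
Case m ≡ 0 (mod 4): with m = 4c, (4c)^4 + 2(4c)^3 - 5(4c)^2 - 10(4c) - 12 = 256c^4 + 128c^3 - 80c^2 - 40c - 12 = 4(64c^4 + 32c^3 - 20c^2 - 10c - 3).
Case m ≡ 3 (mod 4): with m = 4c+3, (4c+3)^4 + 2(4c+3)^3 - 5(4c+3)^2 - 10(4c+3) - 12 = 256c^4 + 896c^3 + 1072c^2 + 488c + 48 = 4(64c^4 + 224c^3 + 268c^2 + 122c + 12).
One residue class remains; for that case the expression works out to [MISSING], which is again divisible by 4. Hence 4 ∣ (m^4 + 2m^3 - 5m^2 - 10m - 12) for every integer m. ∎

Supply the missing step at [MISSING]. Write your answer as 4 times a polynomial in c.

4(64c^4 + 160c^3 + 124c^2 + 26c - 5)

The residues treated are {1, 0, 3}, so the missing case is m ≡ 2 (mod 4); write m = 4c+2.
Then (4c+2)^4 + 2(4c+2)^3 - 5(4c+2)^2 - 10(4c+2) - 12 = 256c^4 + 640c^3 + 496c^2 + 104c - 20 = 4(64c^4 + 160c^3 + 124c^2 + 26c - 5).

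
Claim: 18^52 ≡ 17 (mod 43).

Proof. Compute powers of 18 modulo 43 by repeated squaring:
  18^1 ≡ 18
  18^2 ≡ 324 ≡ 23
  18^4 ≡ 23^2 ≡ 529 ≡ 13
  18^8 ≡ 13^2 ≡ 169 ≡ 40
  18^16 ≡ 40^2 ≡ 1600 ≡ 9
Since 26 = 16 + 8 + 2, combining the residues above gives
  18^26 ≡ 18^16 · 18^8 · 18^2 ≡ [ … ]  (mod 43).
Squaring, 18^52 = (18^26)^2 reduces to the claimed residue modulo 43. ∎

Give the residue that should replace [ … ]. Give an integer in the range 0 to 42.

24

Multiply the listed residues: 9 · 40 · 23 = 360 → 8280.
Reducing modulo 43: 8280 = 192·43 + 24, so 18^26 ≡ 24.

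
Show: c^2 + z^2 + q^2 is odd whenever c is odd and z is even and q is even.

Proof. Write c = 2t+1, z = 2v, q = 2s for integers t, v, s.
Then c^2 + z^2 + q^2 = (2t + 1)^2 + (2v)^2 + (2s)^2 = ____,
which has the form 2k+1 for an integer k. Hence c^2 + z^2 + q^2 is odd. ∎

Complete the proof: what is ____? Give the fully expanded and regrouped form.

2(2s^2 + 2t^2 + 2t + 2v^2) + 1

Expanding: (2t + 1)^2 + (2v)^2 + (2s)^2 = 4s^2 + 4t^2 + 4t + 4v^2 + 1.
Every term except the constant is even, so this is 2(2s^2 + 2t^2 + 2t + 2v^2) + 1,
and 2s^2 + 2t^2 + 2t + 2v^2 ∈ ℤ gives the required form.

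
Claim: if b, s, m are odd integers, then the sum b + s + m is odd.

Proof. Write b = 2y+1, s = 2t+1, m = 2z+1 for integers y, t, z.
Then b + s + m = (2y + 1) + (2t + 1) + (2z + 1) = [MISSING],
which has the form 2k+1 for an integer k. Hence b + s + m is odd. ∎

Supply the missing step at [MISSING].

Expanding: (2y + 1) + (2t + 1) + (2z + 1) = 2t + 2y + 2z + 3.
Every term except the constant is even, so this is 2(t + y + z + 1) + 1,
and t + y + z + 1 ∈ ℤ gives the required form.

2(t + y + z + 1) + 1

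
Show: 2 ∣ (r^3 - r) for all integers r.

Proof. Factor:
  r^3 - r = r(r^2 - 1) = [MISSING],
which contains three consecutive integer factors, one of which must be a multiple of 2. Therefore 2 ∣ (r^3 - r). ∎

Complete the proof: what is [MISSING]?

(r - 1)r(r + 1)

r(r^2 - 1) = r(r - 1)(r + 1) = (r - 1)r(r + 1).
These three factors are consecutive integers, so their product is divisible by 2.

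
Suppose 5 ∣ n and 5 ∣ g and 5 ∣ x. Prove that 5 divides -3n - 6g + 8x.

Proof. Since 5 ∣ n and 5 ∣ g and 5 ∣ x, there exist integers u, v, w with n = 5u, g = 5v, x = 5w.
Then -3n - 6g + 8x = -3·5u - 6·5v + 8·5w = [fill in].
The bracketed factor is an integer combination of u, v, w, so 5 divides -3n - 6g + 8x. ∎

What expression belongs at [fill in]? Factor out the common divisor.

5(-3u - 6v + 8w)

Pull the common 5 out of every term: -3·5u - 6·5v + 8·5w = 5(-3u - 6v + 8w).
-3u - 6v + 8w is an integer, which exhibits the divisibility.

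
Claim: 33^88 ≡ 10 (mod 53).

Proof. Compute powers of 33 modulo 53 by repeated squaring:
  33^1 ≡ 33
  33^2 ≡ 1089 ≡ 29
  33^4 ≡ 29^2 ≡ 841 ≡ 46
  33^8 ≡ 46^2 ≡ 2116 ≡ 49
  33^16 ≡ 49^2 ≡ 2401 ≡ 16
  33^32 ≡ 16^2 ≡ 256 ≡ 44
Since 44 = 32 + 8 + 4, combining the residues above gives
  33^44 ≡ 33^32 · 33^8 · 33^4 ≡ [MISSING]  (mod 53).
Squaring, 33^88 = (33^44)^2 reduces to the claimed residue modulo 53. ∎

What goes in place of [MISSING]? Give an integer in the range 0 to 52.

33^32 · 33^8 · 33^4 ≡ 44 · 49 · 46 = 99176.
99176 mod 53 = 13, so 33^44 ≡ 13 (mod 53).

13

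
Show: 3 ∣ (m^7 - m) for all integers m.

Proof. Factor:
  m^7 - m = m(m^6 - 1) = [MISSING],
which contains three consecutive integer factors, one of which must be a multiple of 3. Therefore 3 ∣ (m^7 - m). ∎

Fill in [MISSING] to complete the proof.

(m - 1)m(m + 1)(m^4 + m^2 + 1)

m^6 - 1 = (m^2 - 1)(m^4 + m^2 + 1), and m^2 - 1 = (m-1)(m+1).
So m(m^6 - 1) = (m - 1)m(m + 1)(m^4 + m^2 + 1).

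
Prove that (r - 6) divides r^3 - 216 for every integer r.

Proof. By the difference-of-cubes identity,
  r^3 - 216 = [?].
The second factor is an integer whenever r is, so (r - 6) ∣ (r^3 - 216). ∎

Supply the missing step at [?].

Polynomial division of r^3 - 216 by r - 6 leaves remainder 0 and quotient r^2 + 6r + 36.
Hence r^3 - 216 = (r - 6)(r^2 + 6r + 36).

(r - 6)(r^2 + 6r + 36)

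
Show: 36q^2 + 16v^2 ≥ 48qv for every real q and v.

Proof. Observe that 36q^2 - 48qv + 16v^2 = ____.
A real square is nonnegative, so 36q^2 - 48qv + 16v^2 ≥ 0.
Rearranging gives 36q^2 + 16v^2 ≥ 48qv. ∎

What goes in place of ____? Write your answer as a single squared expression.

(6q - 4v)^2

36q^2 - 48qv + 16v^2 is a perfect-square trinomial: the outer terms are (6q)^2 and (4v)^2, and the cross term is -2·6q·4v.
So 36q^2 - 48qv + 16v^2 = (6q - 4v)^2 ≥ 0.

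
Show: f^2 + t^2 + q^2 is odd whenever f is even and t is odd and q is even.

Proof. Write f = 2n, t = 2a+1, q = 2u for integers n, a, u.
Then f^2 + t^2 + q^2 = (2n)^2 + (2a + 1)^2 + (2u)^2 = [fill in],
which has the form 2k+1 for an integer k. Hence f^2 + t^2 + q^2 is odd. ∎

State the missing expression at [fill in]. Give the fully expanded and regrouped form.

(2n)^2 + (2a + 1)^2 + (2u)^2 = 4a^2 + 4a + 4n^2 + 4u^2 + 1
= 2(2a^2 + 2a + 2n^2 + 2u^2) + 1.
Since 2a^2 + 2a + 2n^2 + 2u^2 is an integer, the sum of squares is of the form 2k+1 for an integer k.

2(2a^2 + 2a + 2n^2 + 2u^2) + 1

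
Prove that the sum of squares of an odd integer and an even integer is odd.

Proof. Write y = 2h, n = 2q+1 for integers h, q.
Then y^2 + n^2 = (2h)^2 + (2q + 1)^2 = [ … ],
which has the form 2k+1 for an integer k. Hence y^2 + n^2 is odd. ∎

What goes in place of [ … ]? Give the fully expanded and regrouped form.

2(2h^2 + 2q^2 + 2q) + 1

(2h)^2 + (2q + 1)^2 = 4h^2 + 4q^2 + 4q + 1
= 2(2h^2 + 2q^2 + 2q) + 1.
Since 2h^2 + 2q^2 + 2q is an integer, the sum of squares is of the form 2k+1 for an integer k.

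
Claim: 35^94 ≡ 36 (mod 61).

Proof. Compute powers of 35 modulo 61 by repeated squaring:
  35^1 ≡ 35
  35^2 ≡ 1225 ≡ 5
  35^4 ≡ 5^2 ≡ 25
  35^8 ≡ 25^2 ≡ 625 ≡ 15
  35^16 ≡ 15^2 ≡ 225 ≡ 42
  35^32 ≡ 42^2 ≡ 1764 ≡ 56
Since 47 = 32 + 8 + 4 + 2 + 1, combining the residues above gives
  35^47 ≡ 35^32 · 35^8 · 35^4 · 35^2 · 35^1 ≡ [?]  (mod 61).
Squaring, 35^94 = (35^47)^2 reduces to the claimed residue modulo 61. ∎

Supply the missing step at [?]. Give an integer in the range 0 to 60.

35^32 · 35^8 · 35^4 · 35^2 · 35^1 ≡ 56 · 15 · 25 · 5 · 35 = 3675000.
3675000 mod 61 = 55, so 35^47 ≡ 55 (mod 61).

55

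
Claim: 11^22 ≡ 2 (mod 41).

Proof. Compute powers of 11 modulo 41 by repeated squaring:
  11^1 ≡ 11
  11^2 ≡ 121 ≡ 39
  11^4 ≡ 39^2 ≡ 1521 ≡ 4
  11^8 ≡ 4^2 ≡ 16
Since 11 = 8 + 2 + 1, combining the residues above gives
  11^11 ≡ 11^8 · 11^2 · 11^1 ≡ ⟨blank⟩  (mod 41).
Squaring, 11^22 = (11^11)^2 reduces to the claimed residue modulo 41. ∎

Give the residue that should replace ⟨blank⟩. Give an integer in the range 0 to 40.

11^8 · 11^2 · 11^1 ≡ 16 · 39 · 11 = 6864.
6864 mod 41 = 17, so 11^11 ≡ 17 (mod 41).

17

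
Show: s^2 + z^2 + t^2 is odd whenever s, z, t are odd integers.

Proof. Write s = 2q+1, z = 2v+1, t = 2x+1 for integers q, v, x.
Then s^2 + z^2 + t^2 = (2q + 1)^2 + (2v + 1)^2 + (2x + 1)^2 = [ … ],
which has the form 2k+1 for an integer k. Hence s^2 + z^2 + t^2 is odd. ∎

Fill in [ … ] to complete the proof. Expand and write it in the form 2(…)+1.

(2q + 1)^2 + (2v + 1)^2 + (2x + 1)^2 = 4q^2 + 4q + 4v^2 + 4v + 4x^2 + 4x + 3
= 2(2q^2 + 2q + 2v^2 + 2v + 2x^2 + 2x + 1) + 1.
Since 2q^2 + 2q + 2v^2 + 2v + 2x^2 + 2x + 1 is an integer, the sum of squares is of the form 2k+1 for an integer k.

2(2q^2 + 2q + 2v^2 + 2v + 2x^2 + 2x + 1) + 1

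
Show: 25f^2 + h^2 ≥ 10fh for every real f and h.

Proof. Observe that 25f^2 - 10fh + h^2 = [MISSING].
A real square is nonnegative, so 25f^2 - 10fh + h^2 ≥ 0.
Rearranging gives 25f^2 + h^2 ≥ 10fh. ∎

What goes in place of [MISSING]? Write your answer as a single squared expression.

25f^2 - 10fh + h^2 is a perfect-square trinomial: the outer terms are (5f)^2 and (h)^2, and the cross term is -2·5f·h.
So 25f^2 - 10fh + h^2 = (5f - h)^2 ≥ 0.

(5f - h)^2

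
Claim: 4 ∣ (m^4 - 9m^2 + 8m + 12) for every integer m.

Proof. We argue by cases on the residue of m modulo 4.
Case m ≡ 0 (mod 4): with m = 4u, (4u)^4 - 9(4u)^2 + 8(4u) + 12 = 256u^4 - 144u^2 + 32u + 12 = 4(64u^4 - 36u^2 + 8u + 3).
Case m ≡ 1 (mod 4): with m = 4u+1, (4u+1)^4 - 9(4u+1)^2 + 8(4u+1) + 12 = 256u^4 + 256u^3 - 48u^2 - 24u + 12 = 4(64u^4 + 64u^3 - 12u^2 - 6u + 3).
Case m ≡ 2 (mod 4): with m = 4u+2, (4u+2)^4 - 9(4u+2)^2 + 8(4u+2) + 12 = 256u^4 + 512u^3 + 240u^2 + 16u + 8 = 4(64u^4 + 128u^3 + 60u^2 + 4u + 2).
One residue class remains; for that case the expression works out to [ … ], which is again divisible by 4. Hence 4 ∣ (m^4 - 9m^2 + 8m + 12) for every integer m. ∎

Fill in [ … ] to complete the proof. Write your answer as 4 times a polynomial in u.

4(64u^4 + 192u^3 + 180u^2 + 62u + 9)

The residues treated are {0, 1, 2}, so the missing case is m ≡ 3 (mod 4); write m = 4u+3.
Then (4u+3)^4 - 9(4u+3)^2 + 8(4u+3) + 12 = 256u^4 + 768u^3 + 720u^2 + 248u + 36 = 4(64u^4 + 192u^3 + 180u^2 + 62u + 9).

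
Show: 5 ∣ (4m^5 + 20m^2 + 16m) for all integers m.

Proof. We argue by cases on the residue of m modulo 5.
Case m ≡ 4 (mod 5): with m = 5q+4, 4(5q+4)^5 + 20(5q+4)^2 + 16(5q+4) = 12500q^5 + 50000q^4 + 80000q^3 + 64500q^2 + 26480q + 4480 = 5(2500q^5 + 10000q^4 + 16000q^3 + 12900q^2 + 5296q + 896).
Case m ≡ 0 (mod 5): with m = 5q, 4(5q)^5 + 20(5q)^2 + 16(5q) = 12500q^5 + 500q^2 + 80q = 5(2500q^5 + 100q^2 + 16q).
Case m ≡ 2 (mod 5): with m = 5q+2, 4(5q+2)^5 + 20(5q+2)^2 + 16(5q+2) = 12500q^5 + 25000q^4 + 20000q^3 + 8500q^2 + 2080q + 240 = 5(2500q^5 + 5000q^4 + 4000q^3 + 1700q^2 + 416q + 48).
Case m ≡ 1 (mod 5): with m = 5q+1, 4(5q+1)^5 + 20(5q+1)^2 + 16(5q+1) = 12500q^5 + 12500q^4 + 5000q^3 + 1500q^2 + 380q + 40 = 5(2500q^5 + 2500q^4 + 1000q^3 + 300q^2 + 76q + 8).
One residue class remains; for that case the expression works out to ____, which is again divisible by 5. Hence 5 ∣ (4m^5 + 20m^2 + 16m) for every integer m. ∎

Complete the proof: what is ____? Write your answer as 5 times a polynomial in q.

The residues treated are {4, 0, 2, 1}, so the missing case is m ≡ 3 (mod 5); write m = 5q+3.
Then 4(5q+3)^5 + 20(5q+3)^2 + 16(5q+3) = 12500q^5 + 37500q^4 + 45000q^3 + 27500q^2 + 8780q + 1200 = 5(2500q^5 + 7500q^4 + 9000q^3 + 5500q^2 + 1756q + 240).

5(2500q^5 + 7500q^4 + 9000q^3 + 5500q^2 + 1756q + 240)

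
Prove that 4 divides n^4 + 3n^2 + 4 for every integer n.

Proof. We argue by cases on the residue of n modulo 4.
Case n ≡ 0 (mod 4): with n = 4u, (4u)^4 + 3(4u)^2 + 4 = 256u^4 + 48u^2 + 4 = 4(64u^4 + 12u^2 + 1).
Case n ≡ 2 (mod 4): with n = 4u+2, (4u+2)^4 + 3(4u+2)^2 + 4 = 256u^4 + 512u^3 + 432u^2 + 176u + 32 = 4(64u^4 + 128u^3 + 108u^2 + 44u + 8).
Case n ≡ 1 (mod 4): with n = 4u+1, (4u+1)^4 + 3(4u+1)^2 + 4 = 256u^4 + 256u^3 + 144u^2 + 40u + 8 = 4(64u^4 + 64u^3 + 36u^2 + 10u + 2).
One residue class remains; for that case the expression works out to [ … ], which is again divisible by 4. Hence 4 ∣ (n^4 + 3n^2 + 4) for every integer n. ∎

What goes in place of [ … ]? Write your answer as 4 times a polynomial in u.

The residues treated are {0, 2, 1}, so the missing case is n ≡ 3 (mod 4); write n = 4u+3.
Then (4u+3)^4 + 3(4u+3)^2 + 4 = 256u^4 + 768u^3 + 912u^2 + 504u + 112 = 4(64u^4 + 192u^3 + 228u^2 + 126u + 28).

4(64u^4 + 192u^3 + 228u^2 + 126u + 28)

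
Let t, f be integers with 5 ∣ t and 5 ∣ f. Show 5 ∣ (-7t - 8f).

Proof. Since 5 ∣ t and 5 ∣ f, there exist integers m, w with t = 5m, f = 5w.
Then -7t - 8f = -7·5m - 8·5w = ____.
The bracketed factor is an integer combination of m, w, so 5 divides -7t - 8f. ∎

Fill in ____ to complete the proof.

Each term has a factor of 5: -7·5m - 8·5w = 5·(-7m - 8w).
Since -7m - 8w is an integer, 5 ∣ (-7t - 8f).

5(-7m - 8w)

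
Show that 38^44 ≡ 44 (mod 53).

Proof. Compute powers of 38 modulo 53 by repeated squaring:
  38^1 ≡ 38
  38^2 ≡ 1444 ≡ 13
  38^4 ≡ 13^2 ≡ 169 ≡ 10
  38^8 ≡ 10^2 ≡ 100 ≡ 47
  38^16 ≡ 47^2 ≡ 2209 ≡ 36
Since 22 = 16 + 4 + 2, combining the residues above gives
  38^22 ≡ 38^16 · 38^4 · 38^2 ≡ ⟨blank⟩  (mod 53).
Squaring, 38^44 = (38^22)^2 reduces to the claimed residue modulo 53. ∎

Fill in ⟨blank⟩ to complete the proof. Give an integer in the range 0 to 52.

Multiply the listed residues: 36 · 10 · 13 = 360 → 4680.
Reducing modulo 53: 4680 = 88·53 + 16, so 38^22 ≡ 16.

16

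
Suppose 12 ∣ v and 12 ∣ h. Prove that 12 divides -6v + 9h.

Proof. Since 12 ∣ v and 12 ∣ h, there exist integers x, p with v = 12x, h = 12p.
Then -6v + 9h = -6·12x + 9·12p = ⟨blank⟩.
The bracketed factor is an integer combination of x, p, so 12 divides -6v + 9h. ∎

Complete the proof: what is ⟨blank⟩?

12(9p - 6x)

Pull the common 12 out of every term: -6·12x + 9·12p = 12(9p - 6x).
9p - 6x is an integer, which exhibits the divisibility.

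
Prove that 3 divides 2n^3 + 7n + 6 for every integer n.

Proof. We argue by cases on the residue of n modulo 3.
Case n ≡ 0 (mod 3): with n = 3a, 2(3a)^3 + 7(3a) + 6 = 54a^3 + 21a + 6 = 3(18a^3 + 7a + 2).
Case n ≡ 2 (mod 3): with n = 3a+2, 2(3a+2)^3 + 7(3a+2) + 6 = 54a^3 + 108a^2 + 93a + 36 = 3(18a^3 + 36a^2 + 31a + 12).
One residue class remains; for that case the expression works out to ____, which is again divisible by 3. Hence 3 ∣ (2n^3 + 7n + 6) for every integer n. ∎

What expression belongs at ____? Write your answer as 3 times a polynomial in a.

The residues treated are {0, 2}, so the missing case is n ≡ 1 (mod 3); write n = 3a+1.
Then 2(3a+1)^3 + 7(3a+1) + 6 = 54a^3 + 54a^2 + 39a + 15 = 3(18a^3 + 18a^2 + 13a + 5).

3(18a^3 + 18a^2 + 13a + 5)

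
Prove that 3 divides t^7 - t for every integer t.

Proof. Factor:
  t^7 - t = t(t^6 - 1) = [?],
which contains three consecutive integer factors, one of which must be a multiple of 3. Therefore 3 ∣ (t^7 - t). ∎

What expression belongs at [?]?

t^6 - 1 = (t^2 - 1)(t^4 + t^2 + 1), and t^2 - 1 = (t-1)(t+1).
So t(t^6 - 1) = (t - 1)t(t + 1)(t^4 + t^2 + 1).

(t - 1)t(t + 1)(t^4 + t^2 + 1)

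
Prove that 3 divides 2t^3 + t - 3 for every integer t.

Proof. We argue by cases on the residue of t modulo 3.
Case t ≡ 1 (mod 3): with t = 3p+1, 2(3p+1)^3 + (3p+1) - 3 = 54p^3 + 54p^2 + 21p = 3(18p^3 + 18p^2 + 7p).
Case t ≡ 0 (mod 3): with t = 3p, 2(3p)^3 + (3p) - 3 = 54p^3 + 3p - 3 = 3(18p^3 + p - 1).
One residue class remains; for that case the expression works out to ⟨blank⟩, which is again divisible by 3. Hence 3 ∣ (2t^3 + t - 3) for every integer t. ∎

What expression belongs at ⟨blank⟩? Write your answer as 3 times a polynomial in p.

Only t ≡ 2 (mod 3) is unaccounted for. Put t = 3p+2:
2(3p+2)^3 + (3p+2) - 3 expands to 54p^3 + 108p^2 + 75p + 15,
and factoring out 3 leaves 3(18p^3 + 36p^2 + 25p + 5).

3(18p^3 + 36p^2 + 25p + 5)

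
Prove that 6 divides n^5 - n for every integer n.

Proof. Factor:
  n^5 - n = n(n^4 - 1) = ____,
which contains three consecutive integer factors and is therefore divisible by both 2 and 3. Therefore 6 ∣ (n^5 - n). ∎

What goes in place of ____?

n^4 - 1 = (n^2 - 1)(n^2 + 1), and n^2 - 1 = (n-1)(n+1).
So n(n^4 - 1) = (n - 1)n(n + 1)(n^2 + 1).

(n - 1)n(n + 1)(n^2 + 1)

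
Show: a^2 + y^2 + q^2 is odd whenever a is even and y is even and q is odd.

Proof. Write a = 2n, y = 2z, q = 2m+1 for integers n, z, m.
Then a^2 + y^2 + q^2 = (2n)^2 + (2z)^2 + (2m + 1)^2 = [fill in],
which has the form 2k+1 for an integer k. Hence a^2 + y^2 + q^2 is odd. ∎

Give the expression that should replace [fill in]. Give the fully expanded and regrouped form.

(2n)^2 + (2z)^2 + (2m + 1)^2 = 4m^2 + 4m + 4n^2 + 4z^2 + 1
= 2(2m^2 + 2m + 2n^2 + 2z^2) + 1.
Since 2m^2 + 2m + 2n^2 + 2z^2 is an integer, the sum of squares is of the form 2k+1 for an integer k.

2(2m^2 + 2m + 2n^2 + 2z^2) + 1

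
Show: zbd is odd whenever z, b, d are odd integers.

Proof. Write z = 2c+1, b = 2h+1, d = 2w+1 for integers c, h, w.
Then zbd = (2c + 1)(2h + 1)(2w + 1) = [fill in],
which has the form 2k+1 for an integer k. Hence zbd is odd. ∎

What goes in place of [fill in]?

(2c + 1)(2h + 1)(2w + 1) = 8chw + 4ch + 4cw + 2c + 4hw + 2h + 2w + 1
= 2(4chw + 2ch + 2cw + c + 2hw + h + w) + 1.
Since 4chw + 2ch + 2cw + c + 2hw + h + w is an integer, the product is of the form 2k+1 for an integer k.

2(4chw + 2ch + 2cw + c + 2hw + h + w) + 1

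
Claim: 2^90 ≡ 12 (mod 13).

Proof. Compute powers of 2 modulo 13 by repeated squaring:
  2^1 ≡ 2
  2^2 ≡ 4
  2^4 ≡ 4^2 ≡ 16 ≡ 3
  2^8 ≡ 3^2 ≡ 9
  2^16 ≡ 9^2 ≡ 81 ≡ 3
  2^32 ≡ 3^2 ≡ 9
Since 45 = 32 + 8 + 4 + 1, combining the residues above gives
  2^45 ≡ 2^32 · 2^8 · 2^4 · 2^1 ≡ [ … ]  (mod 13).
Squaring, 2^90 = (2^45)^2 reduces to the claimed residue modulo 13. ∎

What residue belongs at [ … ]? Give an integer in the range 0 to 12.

2^32 · 2^8 · 2^4 · 2^1 ≡ 9 · 9 · 3 · 2 = 486.
486 mod 13 = 5, so 2^45 ≡ 5 (mod 13).

5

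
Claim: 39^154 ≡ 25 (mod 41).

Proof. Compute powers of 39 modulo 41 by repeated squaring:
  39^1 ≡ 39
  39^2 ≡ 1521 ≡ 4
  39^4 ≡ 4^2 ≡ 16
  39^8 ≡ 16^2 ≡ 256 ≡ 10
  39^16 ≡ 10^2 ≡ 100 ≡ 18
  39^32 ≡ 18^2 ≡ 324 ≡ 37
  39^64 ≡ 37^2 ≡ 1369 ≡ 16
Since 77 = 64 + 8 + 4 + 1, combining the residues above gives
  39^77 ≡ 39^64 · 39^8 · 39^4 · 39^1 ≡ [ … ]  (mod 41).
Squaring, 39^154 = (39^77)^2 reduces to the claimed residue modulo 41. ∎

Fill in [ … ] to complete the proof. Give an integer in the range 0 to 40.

5

39^64 · 39^8 · 39^4 · 39^1 ≡ 16 · 10 · 16 · 39 = 99840.
99840 mod 41 = 5, so 39^77 ≡ 5 (mod 41).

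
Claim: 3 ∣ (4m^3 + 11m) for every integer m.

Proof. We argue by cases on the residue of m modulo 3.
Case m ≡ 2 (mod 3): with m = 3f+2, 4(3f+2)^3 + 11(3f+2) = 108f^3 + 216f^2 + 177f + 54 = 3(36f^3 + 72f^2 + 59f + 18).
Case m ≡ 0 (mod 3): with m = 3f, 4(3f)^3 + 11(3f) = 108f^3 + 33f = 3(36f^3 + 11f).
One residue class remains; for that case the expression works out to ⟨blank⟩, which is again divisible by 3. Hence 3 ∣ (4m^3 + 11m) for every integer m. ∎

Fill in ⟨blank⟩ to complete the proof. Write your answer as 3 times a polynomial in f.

3(36f^3 + 36f^2 + 23f + 5)

Only m ≡ 1 (mod 3) is unaccounted for. Put m = 3f+1:
4(3f+1)^3 + 11(3f+1) expands to 108f^3 + 108f^2 + 69f + 15,
and factoring out 3 leaves 3(36f^3 + 36f^2 + 23f + 5).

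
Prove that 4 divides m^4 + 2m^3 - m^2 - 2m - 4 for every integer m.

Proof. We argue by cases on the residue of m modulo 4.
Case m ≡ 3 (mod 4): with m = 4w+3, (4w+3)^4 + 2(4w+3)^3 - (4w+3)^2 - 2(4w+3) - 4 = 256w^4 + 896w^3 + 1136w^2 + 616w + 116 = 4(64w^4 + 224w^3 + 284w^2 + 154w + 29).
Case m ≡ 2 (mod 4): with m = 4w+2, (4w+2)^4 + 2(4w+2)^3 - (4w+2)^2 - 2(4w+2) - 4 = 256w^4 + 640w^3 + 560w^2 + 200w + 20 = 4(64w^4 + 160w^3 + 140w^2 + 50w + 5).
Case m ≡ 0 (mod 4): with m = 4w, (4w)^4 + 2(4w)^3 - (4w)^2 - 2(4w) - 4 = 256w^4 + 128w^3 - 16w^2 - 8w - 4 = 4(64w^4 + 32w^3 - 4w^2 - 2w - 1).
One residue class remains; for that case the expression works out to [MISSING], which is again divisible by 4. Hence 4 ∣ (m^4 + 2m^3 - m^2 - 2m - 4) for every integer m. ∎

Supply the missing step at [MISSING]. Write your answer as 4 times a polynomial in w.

Only m ≡ 1 (mod 4) is unaccounted for. Put m = 4w+1:
(4w+1)^4 + 2(4w+1)^3 - (4w+1)^2 - 2(4w+1) - 4 expands to 256w^4 + 384w^3 + 176w^2 + 24w - 4,
and factoring out 4 leaves 4(64w^4 + 96w^3 + 44w^2 + 6w - 1).

4(64w^4 + 96w^3 + 44w^2 + 6w - 1)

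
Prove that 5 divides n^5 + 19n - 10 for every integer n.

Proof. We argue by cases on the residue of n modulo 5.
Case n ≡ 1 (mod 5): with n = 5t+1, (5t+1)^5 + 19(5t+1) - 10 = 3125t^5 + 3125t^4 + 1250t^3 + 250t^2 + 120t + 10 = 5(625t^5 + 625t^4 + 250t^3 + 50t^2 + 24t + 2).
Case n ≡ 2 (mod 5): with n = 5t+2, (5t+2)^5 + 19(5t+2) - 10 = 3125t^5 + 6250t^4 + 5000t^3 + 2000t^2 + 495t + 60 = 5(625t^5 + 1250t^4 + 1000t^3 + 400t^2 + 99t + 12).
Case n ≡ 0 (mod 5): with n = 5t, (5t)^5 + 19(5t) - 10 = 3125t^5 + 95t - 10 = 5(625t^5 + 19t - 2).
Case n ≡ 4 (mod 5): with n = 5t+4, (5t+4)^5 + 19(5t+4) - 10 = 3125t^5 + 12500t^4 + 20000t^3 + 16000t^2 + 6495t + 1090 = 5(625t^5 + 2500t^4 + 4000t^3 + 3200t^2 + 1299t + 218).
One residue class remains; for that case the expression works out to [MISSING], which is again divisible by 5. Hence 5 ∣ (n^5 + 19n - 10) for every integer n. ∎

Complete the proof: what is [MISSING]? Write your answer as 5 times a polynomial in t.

The residues treated are {1, 2, 0, 4}, so the missing case is n ≡ 3 (mod 5); write n = 5t+3.
Then (5t+3)^5 + 19(5t+3) - 10 = 3125t^5 + 9375t^4 + 11250t^3 + 6750t^2 + 2120t + 290 = 5(625t^5 + 1875t^4 + 2250t^3 + 1350t^2 + 424t + 58).

5(625t^5 + 1875t^4 + 2250t^3 + 1350t^2 + 424t + 58)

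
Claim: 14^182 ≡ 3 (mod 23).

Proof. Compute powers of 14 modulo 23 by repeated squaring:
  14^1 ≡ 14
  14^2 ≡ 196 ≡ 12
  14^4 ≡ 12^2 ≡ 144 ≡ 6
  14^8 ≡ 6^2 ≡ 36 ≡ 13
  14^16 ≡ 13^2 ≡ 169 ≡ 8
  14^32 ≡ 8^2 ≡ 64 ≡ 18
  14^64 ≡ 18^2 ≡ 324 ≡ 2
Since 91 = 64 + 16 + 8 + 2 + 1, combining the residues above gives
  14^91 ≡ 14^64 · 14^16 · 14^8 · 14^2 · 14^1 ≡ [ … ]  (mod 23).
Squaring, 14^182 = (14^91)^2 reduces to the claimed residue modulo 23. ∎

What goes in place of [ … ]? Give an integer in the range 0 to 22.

7

14^64 · 14^16 · 14^8 · 14^2 · 14^1 ≡ 2 · 8 · 13 · 12 · 14 = 34944.
34944 mod 23 = 7, so 14^91 ≡ 7 (mod 23).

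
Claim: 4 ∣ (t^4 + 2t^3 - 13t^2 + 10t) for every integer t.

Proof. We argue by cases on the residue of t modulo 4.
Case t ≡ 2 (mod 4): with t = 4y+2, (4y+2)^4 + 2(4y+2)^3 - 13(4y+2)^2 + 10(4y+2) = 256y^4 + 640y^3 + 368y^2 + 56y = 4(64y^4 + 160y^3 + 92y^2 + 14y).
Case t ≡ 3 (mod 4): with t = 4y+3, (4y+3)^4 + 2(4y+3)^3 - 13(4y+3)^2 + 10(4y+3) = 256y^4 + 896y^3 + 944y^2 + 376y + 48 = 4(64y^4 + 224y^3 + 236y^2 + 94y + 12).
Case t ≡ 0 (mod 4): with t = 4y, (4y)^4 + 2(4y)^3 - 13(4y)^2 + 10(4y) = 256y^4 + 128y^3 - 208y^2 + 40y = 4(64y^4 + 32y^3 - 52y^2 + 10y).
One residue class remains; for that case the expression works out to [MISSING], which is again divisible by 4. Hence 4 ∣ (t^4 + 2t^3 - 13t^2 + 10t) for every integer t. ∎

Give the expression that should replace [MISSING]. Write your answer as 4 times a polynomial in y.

Only t ≡ 1 (mod 4) is unaccounted for. Put t = 4y+1:
(4y+1)^4 + 2(4y+1)^3 - 13(4y+1)^2 + 10(4y+1) expands to 256y^4 + 384y^3 - 16y^2 - 24y,
and factoring out 4 leaves 4(64y^4 + 96y^3 - 4y^2 - 6y).

4(64y^4 + 96y^3 - 4y^2 - 6y)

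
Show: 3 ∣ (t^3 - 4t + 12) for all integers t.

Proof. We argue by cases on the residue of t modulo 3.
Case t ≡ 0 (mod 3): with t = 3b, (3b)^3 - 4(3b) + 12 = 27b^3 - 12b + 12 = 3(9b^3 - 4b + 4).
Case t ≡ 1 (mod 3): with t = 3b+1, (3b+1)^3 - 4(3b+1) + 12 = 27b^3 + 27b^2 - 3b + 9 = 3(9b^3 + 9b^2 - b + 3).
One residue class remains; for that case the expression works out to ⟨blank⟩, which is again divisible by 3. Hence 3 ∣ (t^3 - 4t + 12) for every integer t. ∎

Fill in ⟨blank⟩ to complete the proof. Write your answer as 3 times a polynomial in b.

3(9b^3 + 18b^2 + 8b + 4)

The residues treated are {0, 1}, so the missing case is t ≡ 2 (mod 3); write t = 3b+2.
Then (3b+2)^3 - 4(3b+2) + 12 = 27b^3 + 54b^2 + 24b + 12 = 3(9b^3 + 18b^2 + 8b + 4).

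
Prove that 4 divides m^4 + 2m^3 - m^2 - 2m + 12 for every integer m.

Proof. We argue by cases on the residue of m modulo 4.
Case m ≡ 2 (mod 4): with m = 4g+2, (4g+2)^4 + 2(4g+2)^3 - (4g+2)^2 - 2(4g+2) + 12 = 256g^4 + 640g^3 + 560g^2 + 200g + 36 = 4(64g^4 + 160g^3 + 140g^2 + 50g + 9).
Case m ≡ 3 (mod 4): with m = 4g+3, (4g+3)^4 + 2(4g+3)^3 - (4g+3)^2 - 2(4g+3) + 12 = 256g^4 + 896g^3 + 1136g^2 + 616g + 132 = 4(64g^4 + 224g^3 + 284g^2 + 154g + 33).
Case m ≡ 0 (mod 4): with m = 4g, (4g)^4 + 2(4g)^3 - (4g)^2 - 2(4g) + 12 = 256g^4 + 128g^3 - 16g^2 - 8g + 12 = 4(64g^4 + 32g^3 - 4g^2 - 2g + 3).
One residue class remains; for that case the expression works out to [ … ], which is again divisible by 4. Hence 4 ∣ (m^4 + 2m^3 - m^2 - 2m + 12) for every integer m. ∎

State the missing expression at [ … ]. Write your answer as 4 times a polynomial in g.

Only m ≡ 1 (mod 4) is unaccounted for. Put m = 4g+1:
(4g+1)^4 + 2(4g+1)^3 - (4g+1)^2 - 2(4g+1) + 12 expands to 256g^4 + 384g^3 + 176g^2 + 24g + 12,
and factoring out 4 leaves 4(64g^4 + 96g^3 + 44g^2 + 6g + 3).

4(64g^4 + 96g^3 + 44g^2 + 6g + 3)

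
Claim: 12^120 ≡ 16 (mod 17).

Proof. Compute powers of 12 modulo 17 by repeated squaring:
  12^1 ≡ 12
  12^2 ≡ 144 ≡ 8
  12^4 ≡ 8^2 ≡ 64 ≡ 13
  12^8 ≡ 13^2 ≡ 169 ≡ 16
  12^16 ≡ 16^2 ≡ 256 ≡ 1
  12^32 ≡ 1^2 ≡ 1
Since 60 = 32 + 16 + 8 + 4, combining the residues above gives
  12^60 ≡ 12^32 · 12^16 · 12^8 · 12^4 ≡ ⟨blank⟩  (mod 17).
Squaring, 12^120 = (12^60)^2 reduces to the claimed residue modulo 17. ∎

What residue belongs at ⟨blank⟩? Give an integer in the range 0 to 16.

Multiply the listed residues: 1 · 1 · 16 · 13 = 1 → 16 → 208.
Reducing modulo 17: 208 = 12·17 + 4, so 12^60 ≡ 4.

4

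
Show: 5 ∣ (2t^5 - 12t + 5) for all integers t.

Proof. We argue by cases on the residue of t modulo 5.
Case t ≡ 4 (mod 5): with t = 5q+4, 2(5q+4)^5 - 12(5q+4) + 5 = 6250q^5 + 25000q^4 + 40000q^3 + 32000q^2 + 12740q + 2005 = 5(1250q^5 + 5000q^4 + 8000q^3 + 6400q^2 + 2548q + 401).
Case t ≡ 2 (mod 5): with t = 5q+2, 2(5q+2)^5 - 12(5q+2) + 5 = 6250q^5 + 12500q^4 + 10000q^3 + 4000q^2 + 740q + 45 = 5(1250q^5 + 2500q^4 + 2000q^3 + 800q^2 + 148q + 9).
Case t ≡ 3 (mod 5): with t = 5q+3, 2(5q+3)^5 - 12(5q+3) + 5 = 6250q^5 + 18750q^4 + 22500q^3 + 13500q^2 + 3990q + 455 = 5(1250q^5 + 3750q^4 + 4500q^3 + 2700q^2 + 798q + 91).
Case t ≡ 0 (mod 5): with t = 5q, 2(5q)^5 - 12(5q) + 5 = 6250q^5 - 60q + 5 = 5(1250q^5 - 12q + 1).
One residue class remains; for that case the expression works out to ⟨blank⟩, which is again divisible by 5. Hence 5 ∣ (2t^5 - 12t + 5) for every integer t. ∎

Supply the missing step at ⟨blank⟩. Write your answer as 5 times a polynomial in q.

Only t ≡ 1 (mod 5) is unaccounted for. Put t = 5q+1:
2(5q+1)^5 - 12(5q+1) + 5 expands to 6250q^5 + 6250q^4 + 2500q^3 + 500q^2 - 10q - 5,
and factoring out 5 leaves 5(1250q^5 + 1250q^4 + 500q^3 + 100q^2 - 2q - 1).

5(1250q^5 + 1250q^4 + 500q^3 + 100q^2 - 2q - 1)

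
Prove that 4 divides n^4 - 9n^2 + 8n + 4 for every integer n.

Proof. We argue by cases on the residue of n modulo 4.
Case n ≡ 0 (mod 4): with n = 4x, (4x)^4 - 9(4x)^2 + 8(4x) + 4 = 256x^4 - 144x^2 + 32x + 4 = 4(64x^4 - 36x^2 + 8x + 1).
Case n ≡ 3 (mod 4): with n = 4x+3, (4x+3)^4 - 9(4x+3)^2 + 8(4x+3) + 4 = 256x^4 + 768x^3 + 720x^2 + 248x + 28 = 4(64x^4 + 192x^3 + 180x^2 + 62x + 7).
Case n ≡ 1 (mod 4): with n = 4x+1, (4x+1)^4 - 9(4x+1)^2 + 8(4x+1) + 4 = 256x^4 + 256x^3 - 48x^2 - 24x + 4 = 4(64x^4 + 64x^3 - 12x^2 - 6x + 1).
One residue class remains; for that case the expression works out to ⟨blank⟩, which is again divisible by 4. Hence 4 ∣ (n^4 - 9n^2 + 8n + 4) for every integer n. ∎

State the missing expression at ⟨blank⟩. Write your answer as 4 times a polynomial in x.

Only n ≡ 2 (mod 4) is unaccounted for. Put n = 4x+2:
(4x+2)^4 - 9(4x+2)^2 + 8(4x+2) + 4 expands to 256x^4 + 512x^3 + 240x^2 + 16x,
and factoring out 4 leaves 4(64x^4 + 128x^3 + 60x^2 + 4x).

4(64x^4 + 128x^3 + 60x^2 + 4x)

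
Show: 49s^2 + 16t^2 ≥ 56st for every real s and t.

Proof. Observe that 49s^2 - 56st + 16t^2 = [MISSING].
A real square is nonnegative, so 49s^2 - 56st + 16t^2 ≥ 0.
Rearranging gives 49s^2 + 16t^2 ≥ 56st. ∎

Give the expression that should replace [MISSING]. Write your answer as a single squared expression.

The leading and trailing coefficients are 7^2 and 4^2, and 56 = 2·7·4, so the trinomial is (7s - 4t)^2.
Hence 49s^2 - 56st + 16t^2 ≥ 0.

(7s - 4t)^2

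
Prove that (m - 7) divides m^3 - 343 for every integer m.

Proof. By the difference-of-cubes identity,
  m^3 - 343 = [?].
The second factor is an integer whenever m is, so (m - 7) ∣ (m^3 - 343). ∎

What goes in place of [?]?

(m - 7)(m^2 + 7m + 49)

Polynomial division of m^3 - 343 by m - 7 leaves remainder 0 and quotient m^2 + 7m + 49.
Hence m^3 - 343 = (m - 7)(m^2 + 7m + 49).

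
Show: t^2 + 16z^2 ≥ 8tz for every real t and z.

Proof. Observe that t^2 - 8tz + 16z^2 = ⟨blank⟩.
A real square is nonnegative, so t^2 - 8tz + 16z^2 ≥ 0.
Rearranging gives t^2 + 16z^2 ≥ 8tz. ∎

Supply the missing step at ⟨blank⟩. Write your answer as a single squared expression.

(t - 4z)^2

The leading and trailing coefficients are 1^2 and 4^2, and 8 = 2·1·4, so the trinomial is (t - 4z)^2.
Hence t^2 - 8tz + 16z^2 ≥ 0.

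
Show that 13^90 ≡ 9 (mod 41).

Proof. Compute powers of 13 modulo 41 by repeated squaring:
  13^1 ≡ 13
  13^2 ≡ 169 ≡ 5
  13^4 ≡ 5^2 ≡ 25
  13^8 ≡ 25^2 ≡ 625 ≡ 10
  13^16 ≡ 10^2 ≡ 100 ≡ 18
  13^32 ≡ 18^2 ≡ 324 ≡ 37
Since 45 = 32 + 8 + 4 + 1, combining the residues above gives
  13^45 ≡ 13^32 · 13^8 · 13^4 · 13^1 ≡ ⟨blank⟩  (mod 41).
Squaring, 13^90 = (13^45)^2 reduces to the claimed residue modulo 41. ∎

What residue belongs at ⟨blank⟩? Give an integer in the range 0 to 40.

38

Multiply the listed residues: 37 · 10 · 25 · 13 = 370 → 9250 → 120250.
Reducing modulo 41: 120250 = 2932·41 + 38, so 13^45 ≡ 38.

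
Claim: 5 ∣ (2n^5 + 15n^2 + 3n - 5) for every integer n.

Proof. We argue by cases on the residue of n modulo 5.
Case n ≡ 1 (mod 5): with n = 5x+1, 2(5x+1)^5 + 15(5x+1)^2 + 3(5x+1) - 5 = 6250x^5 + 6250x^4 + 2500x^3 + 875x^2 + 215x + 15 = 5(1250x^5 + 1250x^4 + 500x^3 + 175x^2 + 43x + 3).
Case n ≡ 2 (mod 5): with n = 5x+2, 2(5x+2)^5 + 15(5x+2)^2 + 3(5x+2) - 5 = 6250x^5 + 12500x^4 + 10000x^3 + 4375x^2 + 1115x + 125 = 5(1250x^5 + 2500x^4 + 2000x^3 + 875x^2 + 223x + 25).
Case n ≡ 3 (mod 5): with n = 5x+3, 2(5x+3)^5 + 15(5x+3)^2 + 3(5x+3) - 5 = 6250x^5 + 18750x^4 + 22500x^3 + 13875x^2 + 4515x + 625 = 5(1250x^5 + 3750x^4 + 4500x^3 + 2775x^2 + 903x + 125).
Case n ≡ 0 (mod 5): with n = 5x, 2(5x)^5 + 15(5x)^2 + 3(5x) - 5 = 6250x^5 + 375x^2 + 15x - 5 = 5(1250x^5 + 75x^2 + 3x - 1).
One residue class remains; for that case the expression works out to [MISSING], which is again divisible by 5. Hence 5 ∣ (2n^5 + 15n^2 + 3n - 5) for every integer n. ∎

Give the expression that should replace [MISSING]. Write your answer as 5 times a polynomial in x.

The residues treated are {1, 2, 3, 0}, so the missing case is n ≡ 4 (mod 5); write n = 5x+4.
Then 2(5x+4)^5 + 15(5x+4)^2 + 3(5x+4) - 5 = 6250x^5 + 25000x^4 + 40000x^3 + 32375x^2 + 13415x + 2295 = 5(1250x^5 + 5000x^4 + 8000x^3 + 6475x^2 + 2683x + 459).

5(1250x^5 + 5000x^4 + 8000x^3 + 6475x^2 + 2683x + 459)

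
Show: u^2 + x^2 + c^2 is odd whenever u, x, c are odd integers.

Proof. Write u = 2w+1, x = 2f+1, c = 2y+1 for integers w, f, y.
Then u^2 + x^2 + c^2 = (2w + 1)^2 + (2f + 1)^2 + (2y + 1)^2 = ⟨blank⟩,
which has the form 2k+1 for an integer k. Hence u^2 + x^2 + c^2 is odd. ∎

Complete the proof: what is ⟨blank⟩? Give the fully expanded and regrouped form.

Expanding: (2w + 1)^2 + (2f + 1)^2 + (2y + 1)^2 = 4f^2 + 4f + 4w^2 + 4w + 4y^2 + 4y + 3.
Every term except the constant is even, so this is 2(2f^2 + 2f + 2w^2 + 2w + 2y^2 + 2y + 1) + 1,
and 2f^2 + 2f + 2w^2 + 2w + 2y^2 + 2y + 1 ∈ ℤ gives the required form.

2(2f^2 + 2f + 2w^2 + 2w + 2y^2 + 2y + 1) + 1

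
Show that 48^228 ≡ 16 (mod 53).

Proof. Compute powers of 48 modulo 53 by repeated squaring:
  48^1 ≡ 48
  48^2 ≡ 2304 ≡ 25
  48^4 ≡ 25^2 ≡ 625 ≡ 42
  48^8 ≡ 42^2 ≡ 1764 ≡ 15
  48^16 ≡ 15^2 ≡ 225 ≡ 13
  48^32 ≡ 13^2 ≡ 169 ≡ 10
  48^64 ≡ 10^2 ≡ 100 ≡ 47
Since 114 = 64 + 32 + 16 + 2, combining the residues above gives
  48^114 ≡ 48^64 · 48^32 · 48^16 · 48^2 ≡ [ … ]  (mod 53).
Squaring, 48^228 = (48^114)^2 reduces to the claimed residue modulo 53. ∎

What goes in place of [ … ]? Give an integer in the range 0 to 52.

48^64 · 48^32 · 48^16 · 48^2 ≡ 47 · 10 · 13 · 25 = 152750.
152750 mod 53 = 4, so 48^114 ≡ 4 (mod 53).

4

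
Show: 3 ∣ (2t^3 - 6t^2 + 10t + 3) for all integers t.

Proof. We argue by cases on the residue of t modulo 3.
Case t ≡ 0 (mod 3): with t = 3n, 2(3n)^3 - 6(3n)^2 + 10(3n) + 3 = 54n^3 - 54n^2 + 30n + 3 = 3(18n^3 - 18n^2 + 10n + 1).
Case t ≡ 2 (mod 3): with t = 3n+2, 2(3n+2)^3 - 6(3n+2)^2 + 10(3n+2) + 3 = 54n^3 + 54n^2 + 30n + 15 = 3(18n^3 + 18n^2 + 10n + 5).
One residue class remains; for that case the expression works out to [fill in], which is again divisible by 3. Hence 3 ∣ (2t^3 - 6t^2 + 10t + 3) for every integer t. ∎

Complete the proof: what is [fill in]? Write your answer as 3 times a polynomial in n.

3(18n^3 + 4n + 3)

The residues treated are {0, 2}, so the missing case is t ≡ 1 (mod 3); write t = 3n+1.
Then 2(3n+1)^3 - 6(3n+1)^2 + 10(3n+1) + 3 = 54n^3 + 12n + 9 = 3(18n^3 + 4n + 3).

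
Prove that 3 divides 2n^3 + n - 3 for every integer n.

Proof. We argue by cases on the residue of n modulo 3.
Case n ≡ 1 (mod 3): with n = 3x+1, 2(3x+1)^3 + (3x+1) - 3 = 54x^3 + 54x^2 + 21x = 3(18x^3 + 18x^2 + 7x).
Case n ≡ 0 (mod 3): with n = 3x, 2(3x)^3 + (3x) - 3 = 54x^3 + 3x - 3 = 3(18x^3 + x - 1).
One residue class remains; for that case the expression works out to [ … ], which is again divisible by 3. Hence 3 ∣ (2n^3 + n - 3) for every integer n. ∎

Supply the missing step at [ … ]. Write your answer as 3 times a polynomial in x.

3(18x^3 + 36x^2 + 25x + 5)

The residues treated are {1, 0}, so the missing case is n ≡ 2 (mod 3); write n = 3x+2.
Then 2(3x+2)^3 + (3x+2) - 3 = 54x^3 + 108x^2 + 75x + 15 = 3(18x^3 + 36x^2 + 25x + 5).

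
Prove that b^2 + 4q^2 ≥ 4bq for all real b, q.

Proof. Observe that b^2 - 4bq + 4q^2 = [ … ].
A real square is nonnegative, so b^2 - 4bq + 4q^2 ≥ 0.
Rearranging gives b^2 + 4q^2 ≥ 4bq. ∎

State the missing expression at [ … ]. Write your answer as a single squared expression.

b^2 - 4bq + 4q^2 is a perfect-square trinomial: the outer terms are (b)^2 and (2q)^2, and the cross term is -2·b·2q.
So b^2 - 4bq + 4q^2 = (b - 2q)^2 ≥ 0.

(b - 2q)^2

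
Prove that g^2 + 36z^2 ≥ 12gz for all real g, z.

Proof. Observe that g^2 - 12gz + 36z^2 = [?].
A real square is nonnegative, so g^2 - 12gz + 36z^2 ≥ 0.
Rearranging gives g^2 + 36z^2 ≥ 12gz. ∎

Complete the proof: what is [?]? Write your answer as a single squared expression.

(g - 6z)^2

g^2 - 12gz + 36z^2 is a perfect-square trinomial: the outer terms are (g)^2 and (6z)^2, and the cross term is -2·g·6z.
So g^2 - 12gz + 36z^2 = (g - 6z)^2 ≥ 0.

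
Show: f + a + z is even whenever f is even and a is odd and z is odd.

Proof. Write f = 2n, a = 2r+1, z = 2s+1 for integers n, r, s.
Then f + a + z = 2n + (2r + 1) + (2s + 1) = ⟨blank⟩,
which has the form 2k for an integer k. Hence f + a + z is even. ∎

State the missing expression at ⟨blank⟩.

2(n + r + s + 1)

Expanding: 2n + (2r + 1) + (2s + 1) = 2n + 2r + 2s + 2.
Every term is even; pulling out the factor of 2 gives 2(n + r + s + 1).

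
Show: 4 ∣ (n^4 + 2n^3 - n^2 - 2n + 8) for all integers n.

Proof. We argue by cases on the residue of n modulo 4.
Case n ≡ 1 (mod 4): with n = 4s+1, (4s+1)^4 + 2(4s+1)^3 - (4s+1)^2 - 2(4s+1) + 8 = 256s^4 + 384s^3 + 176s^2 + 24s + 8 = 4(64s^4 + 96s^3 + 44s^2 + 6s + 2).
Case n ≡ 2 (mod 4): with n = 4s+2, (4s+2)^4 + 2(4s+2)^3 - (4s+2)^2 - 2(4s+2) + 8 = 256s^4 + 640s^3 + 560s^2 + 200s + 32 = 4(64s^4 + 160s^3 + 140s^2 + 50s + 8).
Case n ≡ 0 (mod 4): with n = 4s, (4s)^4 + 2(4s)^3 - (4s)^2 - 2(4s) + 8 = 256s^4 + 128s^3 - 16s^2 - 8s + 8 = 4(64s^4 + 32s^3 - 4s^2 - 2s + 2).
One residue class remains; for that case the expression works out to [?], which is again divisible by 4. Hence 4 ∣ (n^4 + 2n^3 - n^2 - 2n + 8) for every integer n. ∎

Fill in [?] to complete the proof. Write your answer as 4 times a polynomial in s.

The residues treated are {1, 2, 0}, so the missing case is n ≡ 3 (mod 4); write n = 4s+3.
Then (4s+3)^4 + 2(4s+3)^3 - (4s+3)^2 - 2(4s+3) + 8 = 256s^4 + 896s^3 + 1136s^2 + 616s + 128 = 4(64s^4 + 224s^3 + 284s^2 + 154s + 32).

4(64s^4 + 224s^3 + 284s^2 + 154s + 32)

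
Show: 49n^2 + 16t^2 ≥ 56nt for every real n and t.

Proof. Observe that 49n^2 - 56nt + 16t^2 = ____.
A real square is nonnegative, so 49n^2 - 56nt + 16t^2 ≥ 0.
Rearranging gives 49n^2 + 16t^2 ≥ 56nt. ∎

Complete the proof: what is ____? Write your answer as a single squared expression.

The leading and trailing coefficients are 7^2 and 4^2, and 56 = 2·7·4, so the trinomial is (7n - 4t)^2.
Hence 49n^2 - 56nt + 16t^2 ≥ 0.

(7n - 4t)^2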